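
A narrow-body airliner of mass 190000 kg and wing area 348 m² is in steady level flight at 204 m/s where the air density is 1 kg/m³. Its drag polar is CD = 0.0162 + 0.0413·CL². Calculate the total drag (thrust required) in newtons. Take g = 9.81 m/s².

Weight W = mg = 190000 × 9.81 = 1.8639×10^6 N; in level flight L = W.
q = ½ρv² = ½ × 1 × 204² = 20810 Pa.
CL = W/(q·S) = 1.8639×10^6 / (20810 × 348) = 0.2574.
CD = 0.0162 + 0.0413 × 0.2574² = 0.01894.
D = q·S·CD = 20810 × 348 × 0.01894 = 1.371×10^5 N

D = 1.37×10^5 N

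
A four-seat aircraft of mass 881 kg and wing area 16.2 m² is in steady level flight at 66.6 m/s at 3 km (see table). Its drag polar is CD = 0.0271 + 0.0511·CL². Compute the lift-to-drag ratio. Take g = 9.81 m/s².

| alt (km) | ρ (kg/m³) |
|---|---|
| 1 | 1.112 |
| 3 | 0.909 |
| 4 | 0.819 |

L/D = 8.63

At 3 km, from the table: ρ = 0.909 kg/m³.
In steady level flight, lift balances weight: W = mg = 881 × 9.81 = 8642.6 N.
Dynamic pressure q = 0.5 × 0.909 × 66.6² = 2016 Pa.
CL = 2W/(ρv²S) = 2×8642.6/(0.909×66.6²×16.2) = 0.2646.
CD = 0.0271 + 0.0511 × 0.2646² = 0.03068.
L/D = CL/CD = 0.2646 / 0.03068 = 8.63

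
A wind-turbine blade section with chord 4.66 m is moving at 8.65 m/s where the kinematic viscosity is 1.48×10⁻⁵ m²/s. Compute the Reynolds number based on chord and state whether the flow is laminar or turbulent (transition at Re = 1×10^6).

Re = v·c/ν = 8.65 × 4.66 / (1.48×10⁻⁵) = 2.72×10^6
Since 2.72×10^6 > 1×10^6, the flow is turbulent.

Re = 2.72×10^6 (turbulent)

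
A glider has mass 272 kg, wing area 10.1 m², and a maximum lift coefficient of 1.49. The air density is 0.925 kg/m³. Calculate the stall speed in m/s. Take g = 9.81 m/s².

Stall occurs when L = W at CL,max. W = mg = 272 × 9.81 = 2668 N.
V_stall = √(2W/(ρ·S·CL,max)) = √(2 × 2668 / (0.925 × 10.1 × 1.49))
V_stall = √383.4 = 19.6 m/s

V_stall = 19.6 m/s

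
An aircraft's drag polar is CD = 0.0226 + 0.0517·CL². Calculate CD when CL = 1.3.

CD = 0.0226 + 0.0517 × 1.3² = 0.0226 + 0.08737 = 0.11

CD = 0.11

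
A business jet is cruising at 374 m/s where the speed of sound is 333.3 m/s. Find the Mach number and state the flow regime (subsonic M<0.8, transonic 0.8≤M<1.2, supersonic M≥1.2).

M = v/a = 374 / 333.3 = 1.12
M = 1.12 → transonic.

M = 1.12 (transonic)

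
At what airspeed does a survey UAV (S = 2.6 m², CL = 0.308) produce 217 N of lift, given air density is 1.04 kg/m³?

v = 22.8 m/s

L = ½ρv²S·CL ⇒ v = √(2L/(ρ·S·CL))
v = √(2 × 217 / (1.04 × 2.6 × 0.308)) = √521.1 = 22.8 m/s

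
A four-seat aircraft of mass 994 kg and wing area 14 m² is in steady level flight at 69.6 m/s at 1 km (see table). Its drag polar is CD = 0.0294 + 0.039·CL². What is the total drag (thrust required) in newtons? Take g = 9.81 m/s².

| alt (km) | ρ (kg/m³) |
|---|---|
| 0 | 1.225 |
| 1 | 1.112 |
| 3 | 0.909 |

D = 1210 N

At 1 km, from the table: ρ = 1.112 kg/m³.
In steady level flight, lift balances weight: W = mg = 994 × 9.81 = 9751.1 N.
Dynamic pressure q = 0.5 × 1.112 × 69.6² = 2693 Pa.
CL = 2W/(ρv²S) = 2×9751.1/(1.112×69.6²×14) = 0.2586.
CD = 0.0294 + 0.039 × 0.2586² = 0.03201.
D = q·S·CD = 2693 × 14 × 0.03201 = 1207 N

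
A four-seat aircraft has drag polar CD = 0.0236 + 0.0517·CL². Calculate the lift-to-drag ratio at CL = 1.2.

CD = 0.0236 + 0.0517 × 1.2² = 0.09805
L/D = CL/CD = 1.2 / 0.09805 = 12.2

L/D = 12.2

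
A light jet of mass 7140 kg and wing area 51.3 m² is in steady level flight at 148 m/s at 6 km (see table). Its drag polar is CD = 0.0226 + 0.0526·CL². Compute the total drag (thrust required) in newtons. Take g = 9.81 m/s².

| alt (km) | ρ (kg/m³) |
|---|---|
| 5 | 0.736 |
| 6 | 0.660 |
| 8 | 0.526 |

D = 9080 N

At 6 km, from the table: ρ = 0.660 kg/m³.
In steady level flight, lift balances weight: W = mg = 7140 × 9.81 = 70043 N.
q = ½ρv² = ½ × 0.66 × 148² = 7228 Pa.
Required CL = L/(qS) = 70043/(7228·51.3) = 0.1889.
CD = 0.0226 + 0.0526 × 0.1889² = 0.02448.
D = q·S·CD = 7228 × 51.3 × 0.02448 = 9076 N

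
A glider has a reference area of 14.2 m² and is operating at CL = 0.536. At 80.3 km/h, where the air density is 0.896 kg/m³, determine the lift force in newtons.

Convert speed: v = 80.3 km/h ÷ 3.6 = 22.31 m/s.
L = ½ρv²S·CL = ½ × 0.896 × 22.31² × 14.2 × 0.536 = 1700 N

L = 1700 N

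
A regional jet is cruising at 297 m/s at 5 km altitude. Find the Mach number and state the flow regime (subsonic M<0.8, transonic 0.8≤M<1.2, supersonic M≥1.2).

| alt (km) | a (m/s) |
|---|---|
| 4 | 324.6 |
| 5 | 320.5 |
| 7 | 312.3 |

At 5 km, from the table: a = 320.5 m/s.
M = v/a = 297 / 320.5 = 0.927
M = 0.927 → transonic.

M = 0.927 (transonic)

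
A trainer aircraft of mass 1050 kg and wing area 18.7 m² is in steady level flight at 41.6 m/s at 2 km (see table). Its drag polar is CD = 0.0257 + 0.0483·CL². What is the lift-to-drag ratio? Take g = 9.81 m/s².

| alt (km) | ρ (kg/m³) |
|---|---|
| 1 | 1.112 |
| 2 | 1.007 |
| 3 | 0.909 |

At 2 km, from the table: ρ = 1.007 kg/m³.
Weight W = mg = 1050 × 9.81 = 10300 N; in level flight L = W.
q = ½ρv² = ½ × 1.007 × 41.6² = 871.3 Pa.
CL = W/(q·S) = 10300 / (871.3 × 18.7) = 0.6322.
CD = 0.0257 + 0.0483 × 0.6322² = 0.045.
L/D = CL/CD = 0.6322 / 0.045 = 14

L/D = 14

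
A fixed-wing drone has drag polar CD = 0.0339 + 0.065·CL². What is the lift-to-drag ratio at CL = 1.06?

CD = 0.0339 + 0.065 × 1.06² = 0.1069
L/D = CL/CD = 1.06 / 0.1069 = 9.91

L/D = 9.91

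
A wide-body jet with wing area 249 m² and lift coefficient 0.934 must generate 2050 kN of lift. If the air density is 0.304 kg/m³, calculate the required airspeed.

v = 241 m/s

L = ½ρv²S·CL ⇒ v = √(2L/(ρ·S·CL))
v = √(2 × 2.05×10^6 / (0.304 × 249 × 0.934)) = √57990 = 241 m/s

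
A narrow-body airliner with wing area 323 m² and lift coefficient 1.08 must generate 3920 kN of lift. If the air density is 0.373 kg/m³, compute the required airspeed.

L = ½ρv²S·CL ⇒ v = √(2L/(ρ·S·CL))
v = √(2 × 3.92×10^6 / (0.373 × 323 × 1.08)) = √60250 = 245 m/s

v = 245 m/s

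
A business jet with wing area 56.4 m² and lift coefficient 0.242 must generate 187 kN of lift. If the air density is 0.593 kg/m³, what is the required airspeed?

L = ½ρv²S·CL ⇒ v = √(2L/(ρ·S·CL))
v = √(2 × 1.87×10^5 / (0.593 × 56.4 × 0.242)) = √46210 = 215 m/s

v = 215 m/s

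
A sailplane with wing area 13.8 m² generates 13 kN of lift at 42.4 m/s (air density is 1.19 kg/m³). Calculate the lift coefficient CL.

CL = 0.881

From L = ½ρv²S·CL, rearranging gives CL = 2L/(ρv²S).
CL = 2 × 13000 / (1.19 × 42.4² × 13.8) = 0.881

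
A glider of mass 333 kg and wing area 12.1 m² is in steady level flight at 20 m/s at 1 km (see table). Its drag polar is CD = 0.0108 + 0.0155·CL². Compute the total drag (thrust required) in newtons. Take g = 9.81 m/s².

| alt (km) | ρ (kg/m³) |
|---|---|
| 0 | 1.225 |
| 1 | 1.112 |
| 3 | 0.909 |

At 1 km, from the table: ρ = 1.112 kg/m³.
Weight W = mg = 333 × 9.81 = 3266.7 N; in level flight L = W.
Dynamic pressure q = 0.5 × 1.112 × 20² = 222.4 Pa.
Required CL = L/(qS) = 3266.7/(222.4·12.1) = 1.214.
CD = 0.0108 + 0.0155 × 1.214² = 0.03364.
D = q·S·CD = 222.4 × 12.1 × 0.03364 = 90.53 N

D = 90.5 N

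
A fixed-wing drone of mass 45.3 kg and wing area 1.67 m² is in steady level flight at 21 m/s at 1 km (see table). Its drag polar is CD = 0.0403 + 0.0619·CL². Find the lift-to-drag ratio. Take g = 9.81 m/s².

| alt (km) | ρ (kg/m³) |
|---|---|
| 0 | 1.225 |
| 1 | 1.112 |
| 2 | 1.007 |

L/D = 9.59

At 1 km, from the table: ρ = 1.112 kg/m³.
Level flight ⇒ L = W = m·g = 45.3 × 9.81 = 444.39 N.
Dynamic pressure q = 0.5 × 1.112 × 21² = 245.2 Pa.
CL = 2W/(ρv²S) = 2×444.39/(1.112×21²×1.67) = 1.085.
CD = 0.0403 + 0.0619 × 1.085² = 0.1132.
L/D = CL/CD = 1.085 / 0.1132 = 9.59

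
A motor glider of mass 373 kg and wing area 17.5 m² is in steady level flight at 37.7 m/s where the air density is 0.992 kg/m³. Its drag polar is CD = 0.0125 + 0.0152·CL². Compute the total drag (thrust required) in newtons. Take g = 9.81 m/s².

D = 171 N

Level flight ⇒ L = W = m·g = 373 × 9.81 = 3659.1 N.
Dynamic pressure q = 0.5 × 0.992 × 37.7² = 705 Pa.
CL = 2W/(ρv²S) = 2×3659.1/(0.992×37.7²×17.5) = 0.2966.
CD = 0.0125 + 0.0152 × 0.2966² = 0.01384.
D = q·S·CD = 705 × 17.5 × 0.01384 = 170.7 N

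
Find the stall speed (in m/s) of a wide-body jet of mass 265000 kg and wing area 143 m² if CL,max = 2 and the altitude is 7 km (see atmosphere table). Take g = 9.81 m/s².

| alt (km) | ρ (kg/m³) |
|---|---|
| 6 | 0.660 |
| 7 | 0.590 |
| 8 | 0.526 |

At 7 km, from the table: ρ = 0.590 kg/m³.
Stall occurs when L = W at CL,max. W = mg = 265000 × 9.81 = 2.6×10^6 N.
From L = ½ρV²S·CL,max = W: V_stall = √(2W/(ρSCL,max)) = √(2·2.6×10^6/(0.59·143·2))
V_stall = √30810 = 176 m/s

V_stall = 176 m/s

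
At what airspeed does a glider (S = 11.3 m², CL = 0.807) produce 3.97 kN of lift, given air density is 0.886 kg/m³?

L = ½ρv²S·CL ⇒ v = √(2L/(ρ·S·CL))
v = √(2 × 3970 / (0.886 × 11.3 × 0.807)) = √982.7 = 31.3 m/s

v = 31.3 m/s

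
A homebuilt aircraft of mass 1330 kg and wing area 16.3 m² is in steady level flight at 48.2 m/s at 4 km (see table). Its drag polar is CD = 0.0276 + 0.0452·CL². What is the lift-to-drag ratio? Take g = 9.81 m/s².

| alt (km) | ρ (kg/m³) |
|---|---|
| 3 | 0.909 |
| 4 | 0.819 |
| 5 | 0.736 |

At 4 km, from the table: ρ = 0.819 kg/m³.
Level flight ⇒ L = W = m·g = 1330 × 9.81 = 13047 N.
Dynamic pressure q = 0.5 × 0.819 × 48.2² = 951.4 Pa.
Required CL = L/(qS) = 13047/(951.4·16.3) = 0.8414.
CD = 0.0276 + 0.0452 × 0.8414² = 0.0596.
L/D = CL/CD = 0.8414 / 0.0596 = 14.1

L/D = 14.1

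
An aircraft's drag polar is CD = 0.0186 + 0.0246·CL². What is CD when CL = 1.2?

CD = 0.0186 + 0.0246 × 1.2² = 0.0186 + 0.03542 = 0.054

CD = 0.054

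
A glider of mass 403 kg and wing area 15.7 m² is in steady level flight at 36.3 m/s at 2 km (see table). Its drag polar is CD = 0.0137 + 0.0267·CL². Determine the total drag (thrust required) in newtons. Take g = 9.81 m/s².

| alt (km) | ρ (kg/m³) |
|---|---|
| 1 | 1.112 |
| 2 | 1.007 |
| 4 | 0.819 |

At 2 km, from the table: ρ = 1.007 kg/m³.
In steady level flight, lift balances weight: W = mg = 403 × 9.81 = 3953.4 N.
q = ½ρv² = ½ × 1.007 × 36.3² = 663.5 Pa.
CL = W/(q·S) = 3953.4 / (663.5 × 15.7) = 0.3795.
CD = 0.0137 + 0.0267 × 0.3795² = 0.01755.
D = q·S·CD = 663.5 × 15.7 × 0.01755 = 182.8 N

D = 183 N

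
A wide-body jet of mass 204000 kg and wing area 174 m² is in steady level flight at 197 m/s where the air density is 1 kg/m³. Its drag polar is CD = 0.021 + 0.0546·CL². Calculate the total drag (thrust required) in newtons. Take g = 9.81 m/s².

In steady level flight, lift balances weight: W = mg = 204000 × 9.81 = 2.0012×10^6 N.
Dynamic pressure q = 0.5 × 1 × 197² = 19400 Pa.
CL = 2W/(ρv²S) = 2×2.0012×10^6/(1×197²×174) = 0.5927.
CD = 0.021 + 0.0546 × 0.5927² = 0.04018.
D = q·S·CD = 19400 × 174 × 0.04018 = 1.357×10^5 N

D = 1.36×10^5 N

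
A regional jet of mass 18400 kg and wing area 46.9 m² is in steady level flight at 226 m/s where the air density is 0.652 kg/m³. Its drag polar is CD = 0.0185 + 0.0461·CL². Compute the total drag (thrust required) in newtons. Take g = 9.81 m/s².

Weight W = mg = 18400 × 9.81 = 1.805×10^5 N; in level flight L = W.
Dynamic pressure q = 0.5 × 0.652 × 226² = 16650 Pa.
Required CL = L/(qS) = 1.805×10^5/(16650·46.9) = 0.2311.
CD = 0.0185 + 0.0461 × 0.2311² = 0.02096.
D = q·S·CD = 16650 × 46.9 × 0.02096 = 16370 N

D = 16400 N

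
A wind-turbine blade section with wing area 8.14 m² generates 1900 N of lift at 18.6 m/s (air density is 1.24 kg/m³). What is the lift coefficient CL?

CL = 1.09

From L = ½ρv²S·CL, rearranging gives CL = 2L/(ρv²S).
CL = 2 × 1900 / (1.24 × 18.6² × 8.14) = 1.09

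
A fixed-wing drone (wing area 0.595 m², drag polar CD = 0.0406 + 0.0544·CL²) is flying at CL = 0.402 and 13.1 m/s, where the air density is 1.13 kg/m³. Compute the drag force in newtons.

CD = 0.0406 + 0.0544 × 0.402² = 0.04939
D = ½ρv²S·CD = ½ × 1.13 × 13.1² × 0.595 × 0.04939 = 2.85 N

D = 2.85 N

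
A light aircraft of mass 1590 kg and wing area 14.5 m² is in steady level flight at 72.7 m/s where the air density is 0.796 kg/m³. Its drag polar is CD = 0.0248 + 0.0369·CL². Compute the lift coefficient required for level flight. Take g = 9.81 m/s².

CL = 0.511

Weight W = mg = 1590 × 9.81 = 15598 N; in level flight L = W.
q = ½ρv² = ½ × 0.796 × 72.7² = 2104 Pa.
Required CL = L/(qS) = 15598/(2104·14.5) = 0.5114.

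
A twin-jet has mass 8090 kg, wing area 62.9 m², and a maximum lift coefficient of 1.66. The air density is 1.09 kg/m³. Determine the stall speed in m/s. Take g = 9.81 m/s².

V_stall = 37.3 m/s

Stall occurs when L = W at CL,max. W = mg = 8090 × 9.81 = 79360 N.
V_stall = √(2W/(ρ·S·CL,max)) = √(2 × 79360 / (1.09 × 62.9 × 1.66))
V_stall = √1395 = 37.3 m/s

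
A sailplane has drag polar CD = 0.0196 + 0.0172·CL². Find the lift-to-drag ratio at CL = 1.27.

L/D = 26.8

CD = 0.0196 + 0.0172 × 1.27² = 0.04734
L/D = CL/CD = 1.27 / 0.04734 = 26.8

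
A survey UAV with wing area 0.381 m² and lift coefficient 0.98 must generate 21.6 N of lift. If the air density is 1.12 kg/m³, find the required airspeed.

v = 10.2 m/s

L = ½ρv²S·CL ⇒ v = √(2L/(ρ·S·CL))
v = √(2 × 21.6 / (1.12 × 0.381 × 0.98)) = √103.3 = 10.2 m/s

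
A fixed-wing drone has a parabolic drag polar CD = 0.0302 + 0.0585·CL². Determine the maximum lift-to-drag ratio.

(L/D)max = 11.9

For CD = CD0 + K·CL², (L/D)max occurs at CL* = √(CD0/K) and equals 1/(2√(K·CD0)).
(L/D)max = 1/(2√(0.0585 × 0.0302)) = 1/(2 × 0.04203) = 11.9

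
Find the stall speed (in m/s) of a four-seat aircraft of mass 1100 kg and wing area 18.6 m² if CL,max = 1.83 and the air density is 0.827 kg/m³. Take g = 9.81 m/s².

V_stall = 27.7 m/s

At stall, lift equals weight: L = W = m·g = 1100 × 9.81 = 10790 N.
V_stall = √(2W/(ρ·S·CL,max)) = √(2 × 10790 / (0.827 × 18.6 × 1.83))
V_stall = √766.7 = 27.7 m/s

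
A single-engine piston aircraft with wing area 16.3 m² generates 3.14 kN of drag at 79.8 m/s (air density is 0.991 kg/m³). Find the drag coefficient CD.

CD = 0.0611

From D = ½ρv²S·CD, rearranging gives CD = 2D/(ρv²S).
CD = 2 × 3140 / (0.991 × 79.8² × 16.3) = 0.0611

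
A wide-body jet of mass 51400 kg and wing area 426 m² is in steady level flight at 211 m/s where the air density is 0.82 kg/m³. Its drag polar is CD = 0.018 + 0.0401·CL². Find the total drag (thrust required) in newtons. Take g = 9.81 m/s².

D = 1.41×10^5 N

Weight W = mg = 51400 × 9.81 = 5.0423×10^5 N; in level flight L = W.
Dynamic pressure q = 0.5 × 0.82 × 211² = 18250 Pa.
Required CL = L/(qS) = 5.0423×10^5/(18250·426) = 0.06484.
CD = 0.018 + 0.0401 × 0.06484² = 0.01817.
D = q·S·CD = 18250 × 426 × 0.01817 = 1.413×10^5 N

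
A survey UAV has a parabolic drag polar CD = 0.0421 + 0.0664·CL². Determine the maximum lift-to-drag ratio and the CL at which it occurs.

For CD = CD0 + K·CL², (L/D)max occurs at CL* = √(CD0/K) and equals 1/(2√(K·CD0)).
(L/D)max = 1/(2√(0.0664 × 0.0421)) = 1/(2 × 0.05287) = 9.46
CL* = √(0.0421/0.0664) = 0.796

(L/D)max = 9.46, at CL = 0.796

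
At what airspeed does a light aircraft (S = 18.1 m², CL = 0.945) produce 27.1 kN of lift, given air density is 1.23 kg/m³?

v = 50.8 m/s

L = ½ρv²S·CL ⇒ v = √(2L/(ρ·S·CL))
v = √(2 × 27100 / (1.23 × 18.1 × 0.945)) = √2576 = 50.8 m/s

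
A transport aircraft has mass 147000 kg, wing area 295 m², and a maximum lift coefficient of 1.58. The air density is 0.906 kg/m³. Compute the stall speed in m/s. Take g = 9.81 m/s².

V_stall = 82.6 m/s

Weight W = mg = 147000 × 9.81 = 1.442×10^6 N.
V_stall = √(2W/(ρ·S·CL,max)) = √(2 × 1.442×10^6 / (0.906 × 295 × 1.58))
V_stall = √6830 = 82.6 m/s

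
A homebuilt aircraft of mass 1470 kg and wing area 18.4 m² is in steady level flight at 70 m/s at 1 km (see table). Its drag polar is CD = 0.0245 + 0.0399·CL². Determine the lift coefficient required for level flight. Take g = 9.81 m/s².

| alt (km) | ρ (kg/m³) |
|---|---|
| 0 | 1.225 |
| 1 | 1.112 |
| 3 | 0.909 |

CL = 0.288

At 1 km, from the table: ρ = 1.112 kg/m³.
Level flight ⇒ L = W = m·g = 1470 × 9.81 = 14421 N.
Dynamic pressure q = 0.5 × 1.112 × 70² = 2724 Pa.
Required CL = L/(qS) = 14421/(2724·18.4) = 0.2877.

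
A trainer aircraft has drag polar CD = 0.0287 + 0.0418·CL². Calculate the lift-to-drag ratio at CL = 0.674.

CD = 0.0287 + 0.0418 × 0.674² = 0.04769
L/D = CL/CD = 0.674 / 0.04769 = 14.1

L/D = 14.1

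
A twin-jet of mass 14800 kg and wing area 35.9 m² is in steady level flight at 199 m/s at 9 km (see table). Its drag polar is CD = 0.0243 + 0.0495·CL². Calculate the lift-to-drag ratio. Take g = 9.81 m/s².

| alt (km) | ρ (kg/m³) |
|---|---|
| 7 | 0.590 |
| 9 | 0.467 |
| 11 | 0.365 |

At 9 km, from the table: ρ = 0.467 kg/m³.
In steady level flight, lift balances weight: W = mg = 14800 × 9.81 = 1.4519×10^5 N.
q = ½ρv² = ½ × 0.467 × 199² = 9247 Pa.
CL = 2W/(ρv²S) = 2×1.4519×10^5/(0.467×199²×35.9) = 0.4374.
CD = 0.0243 + 0.0495 × 0.4374² = 0.03377.
L/D = CL/CD = 0.4374 / 0.03377 = 13

L/D = 13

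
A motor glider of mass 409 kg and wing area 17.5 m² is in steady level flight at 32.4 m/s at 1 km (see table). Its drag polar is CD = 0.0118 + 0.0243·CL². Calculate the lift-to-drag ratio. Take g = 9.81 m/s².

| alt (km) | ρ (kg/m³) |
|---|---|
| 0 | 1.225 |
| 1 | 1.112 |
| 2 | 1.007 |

At 1 km, from the table: ρ = 1.112 kg/m³.
Weight W = mg = 409 × 9.81 = 4012.3 N; in level flight L = W.
q = ½ρv² = ½ × 1.112 × 32.4² = 583.7 Pa.
Required CL = L/(qS) = 4012.3/(583.7·17.5) = 0.3928.
CD = 0.0118 + 0.0243 × 0.3928² = 0.01555.
L/D = CL/CD = 0.3928 / 0.01555 = 25.3

L/D = 25.3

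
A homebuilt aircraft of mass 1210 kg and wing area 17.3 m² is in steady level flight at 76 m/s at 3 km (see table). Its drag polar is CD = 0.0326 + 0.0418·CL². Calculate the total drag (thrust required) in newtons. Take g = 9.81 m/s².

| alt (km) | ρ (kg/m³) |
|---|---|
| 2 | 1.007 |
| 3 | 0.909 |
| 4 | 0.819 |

D = 1610 N

At 3 km, from the table: ρ = 0.909 kg/m³.
In steady level flight, lift balances weight: W = mg = 1210 × 9.81 = 11870 N.
Dynamic pressure q = 0.5 × 0.909 × 76² = 2625 Pa.
Required CL = L/(qS) = 11870/(2625·17.3) = 0.2614.
CD = 0.0326 + 0.0418 × 0.2614² = 0.03546.
D = q·S·CD = 2625 × 17.3 × 0.03546 = 1610 N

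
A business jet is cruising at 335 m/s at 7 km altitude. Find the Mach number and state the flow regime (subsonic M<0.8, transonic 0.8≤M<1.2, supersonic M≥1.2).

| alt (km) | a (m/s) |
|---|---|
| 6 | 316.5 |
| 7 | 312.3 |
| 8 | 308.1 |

M = 1.07 (transonic)

At 7 km, from the table: a = 312.3 m/s.
M = v/a = 335 / 312.3 = 1.07
M = 1.07 → transonic.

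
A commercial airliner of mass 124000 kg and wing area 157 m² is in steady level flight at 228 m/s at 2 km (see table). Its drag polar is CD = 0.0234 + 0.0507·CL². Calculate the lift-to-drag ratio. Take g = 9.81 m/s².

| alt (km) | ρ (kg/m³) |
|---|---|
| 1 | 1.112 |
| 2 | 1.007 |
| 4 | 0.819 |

L/D = 10.6

At 2 km, from the table: ρ = 1.007 kg/m³.
In steady level flight, lift balances weight: W = mg = 124000 × 9.81 = 1.2164×10^6 N.
Dynamic pressure q = 0.5 × 1.007 × 228² = 26170 Pa.
Required CL = L/(qS) = 1.2164×10^6/(26170·157) = 0.296.
CD = 0.0234 + 0.0507 × 0.296² = 0.02784.
L/D = CL/CD = 0.296 / 0.02784 = 10.6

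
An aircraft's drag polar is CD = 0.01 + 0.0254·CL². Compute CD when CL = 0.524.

CD = 0.017

CD = 0.01 + 0.0254 × 0.524² = 0.01 + 0.006974 = 0.017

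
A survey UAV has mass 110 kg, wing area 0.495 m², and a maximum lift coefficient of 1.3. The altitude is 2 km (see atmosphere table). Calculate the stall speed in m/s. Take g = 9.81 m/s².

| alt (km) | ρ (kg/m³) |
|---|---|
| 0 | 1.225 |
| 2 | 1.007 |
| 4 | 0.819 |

At 2 km, from the table: ρ = 1.007 kg/m³.
Stall occurs when L = W at CL,max. W = mg = 110 × 9.81 = 1079 N.
V_stall = √(2W/(ρ·S·CL,max)) = √(2 × 1079 / (1.007 × 0.495 × 1.3))
V_stall = √3331 = 57.7 m/s

V_stall = 57.7 m/s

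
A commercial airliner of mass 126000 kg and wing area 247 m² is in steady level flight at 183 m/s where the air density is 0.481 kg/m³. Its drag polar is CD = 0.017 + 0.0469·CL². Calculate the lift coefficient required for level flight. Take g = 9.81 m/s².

In steady level flight, lift balances weight: W = mg = 126000 × 9.81 = 1.2361×10^6 N.
Dynamic pressure q = 0.5 × 0.481 × 183² = 8054 Pa.
CL = 2W/(ρv²S) = 2×1.2361×10^6/(0.481×183²×247) = 0.6213.

CL = 0.621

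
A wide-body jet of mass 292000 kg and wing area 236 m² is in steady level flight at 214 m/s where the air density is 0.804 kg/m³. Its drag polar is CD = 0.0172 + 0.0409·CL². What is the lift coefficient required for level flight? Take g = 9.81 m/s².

CL = 0.659

Weight W = mg = 292000 × 9.81 = 2.8645×10^6 N; in level flight L = W.
q = ½ρv² = ½ × 0.804 × 214² = 18410 Pa.
CL = 2W/(ρv²S) = 2×2.8645×10^6/(0.804×214²×236) = 0.6593.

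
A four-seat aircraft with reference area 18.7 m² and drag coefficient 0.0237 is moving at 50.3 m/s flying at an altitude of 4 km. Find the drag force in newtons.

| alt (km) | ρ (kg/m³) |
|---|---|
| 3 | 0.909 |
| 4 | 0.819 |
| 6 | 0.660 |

D = 459 N

At 4 km, from the table: ρ = 0.819 kg/m³.
D = ½ρv²S·CD = ½ × 0.819 × 50.3² × 18.7 × 0.0237 = 459 N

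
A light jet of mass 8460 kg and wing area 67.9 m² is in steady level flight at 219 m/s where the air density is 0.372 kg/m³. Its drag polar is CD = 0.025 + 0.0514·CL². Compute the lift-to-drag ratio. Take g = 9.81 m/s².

In steady level flight, lift balances weight: W = mg = 8460 × 9.81 = 82993 N.
q = ½ρv² = ½ × 0.372 × 219² = 8921 Pa.
CL = 2W/(ρv²S) = 2×82993/(0.372×219²×67.9) = 0.137.
CD = 0.025 + 0.0514 × 0.137² = 0.02596.
L/D = CL/CD = 0.137 / 0.02596 = 5.28

L/D = 5.28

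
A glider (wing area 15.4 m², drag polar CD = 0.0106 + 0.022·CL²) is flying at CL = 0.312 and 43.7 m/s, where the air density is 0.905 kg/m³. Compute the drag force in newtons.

CD = 0.0106 + 0.022 × 0.312² = 0.01274
D = ½ρv²S·CD = ½ × 0.905 × 43.7² × 15.4 × 0.01274 = 170 N

D = 170 N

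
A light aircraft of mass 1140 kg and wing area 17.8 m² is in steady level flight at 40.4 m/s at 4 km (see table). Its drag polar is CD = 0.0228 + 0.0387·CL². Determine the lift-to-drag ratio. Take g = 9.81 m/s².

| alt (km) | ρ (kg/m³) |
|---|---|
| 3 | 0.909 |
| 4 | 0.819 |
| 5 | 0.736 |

At 4 km, from the table: ρ = 0.819 kg/m³.
Weight W = mg = 1140 × 9.81 = 11183 N; in level flight L = W.
Dynamic pressure q = 0.5 × 0.819 × 40.4² = 668.4 Pa.
CL = 2W/(ρv²S) = 2×11183/(0.819×40.4²×17.8) = 0.94.
CD = 0.0228 + 0.0387 × 0.94² = 0.057.
L/D = CL/CD = 0.94 / 0.057 = 16.5

L/D = 16.5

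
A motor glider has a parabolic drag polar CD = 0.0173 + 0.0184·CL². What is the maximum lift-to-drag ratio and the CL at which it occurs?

(L/D)max = 28, at CL = 0.97

For CD = CD0 + K·CL², (L/D)max occurs at CL* = √(CD0/K) and equals 1/(2√(K·CD0)).
(L/D)max = 1/(2√(0.0184 × 0.0173)) = 1/(2 × 0.01784) = 28
CL* = √(0.0173/0.0184) = 0.97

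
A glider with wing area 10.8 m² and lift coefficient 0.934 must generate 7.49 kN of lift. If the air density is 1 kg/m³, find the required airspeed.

L = ½ρv²S·CL ⇒ v = √(2L/(ρ·S·CL))
v = √(2 × 7490 / (1 × 10.8 × 0.934)) = √1485 = 38.5 m/s

v = 38.5 m/s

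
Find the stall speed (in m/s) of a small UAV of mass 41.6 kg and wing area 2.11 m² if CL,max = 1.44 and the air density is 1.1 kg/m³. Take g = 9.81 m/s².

Weight W = mg = 41.6 × 9.81 = 408.1 N.
From L = ½ρV²S·CL,max = W: V_stall = √(2W/(ρSCL,max)) = √(2·408.1/(1.1·2.11·1.44))
V_stall = √244.2 = 15.6 m/s

V_stall = 15.6 m/s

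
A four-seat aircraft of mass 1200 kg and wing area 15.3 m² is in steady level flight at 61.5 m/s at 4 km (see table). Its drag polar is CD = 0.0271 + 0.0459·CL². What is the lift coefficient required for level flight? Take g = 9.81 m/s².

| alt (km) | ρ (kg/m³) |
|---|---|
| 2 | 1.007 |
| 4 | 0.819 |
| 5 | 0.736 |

CL = 0.497

At 4 km, from the table: ρ = 0.819 kg/m³.
Weight W = mg = 1200 × 9.81 = 11772 N; in level flight L = W.
q = ½ρv² = ½ × 0.819 × 61.5² = 1549 Pa.
Required CL = L/(qS) = 11772/(1549·15.3) = 0.4968.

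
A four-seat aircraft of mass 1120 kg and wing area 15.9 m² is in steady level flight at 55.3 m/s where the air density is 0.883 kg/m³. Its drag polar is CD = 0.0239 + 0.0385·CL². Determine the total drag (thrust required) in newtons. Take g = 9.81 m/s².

D = 730 N

Level flight ⇒ L = W = m·g = 1120 × 9.81 = 10987 N.
Dynamic pressure q = 0.5 × 0.883 × 55.3² = 1350 Pa.
Required CL = L/(qS) = 10987/(1350·15.9) = 0.5118.
CD = 0.0239 + 0.0385 × 0.5118² = 0.03399.
D = q·S·CD = 1350 × 15.9 × 0.03399 = 729.6 N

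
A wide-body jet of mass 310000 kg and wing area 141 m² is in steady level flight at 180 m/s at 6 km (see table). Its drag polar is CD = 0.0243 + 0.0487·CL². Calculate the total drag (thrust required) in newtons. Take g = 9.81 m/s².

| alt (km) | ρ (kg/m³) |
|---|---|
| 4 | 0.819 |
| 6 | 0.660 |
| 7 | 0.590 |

D = 3.35×10^5 N

At 6 km, from the table: ρ = 0.660 kg/m³.
Level flight ⇒ L = W = m·g = 310000 × 9.81 = 3.0411×10^6 N.
Dynamic pressure q = 0.5 × 0.66 × 180² = 10690 Pa.
CL = W/(q·S) = 3.0411×10^6 / (10690 × 141) = 2.017.
CD = 0.0243 + 0.0487 × 2.017² = 0.2225.
D = q·S·CD = 10690 × 141 × 0.2225 = 3.354×10^5 N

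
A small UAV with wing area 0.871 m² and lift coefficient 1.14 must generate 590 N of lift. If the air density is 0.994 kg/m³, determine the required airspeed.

L = ½ρv²S·CL ⇒ v = √(2L/(ρ·S·CL))
v = √(2 × 590 / (0.994 × 0.871 × 1.14)) = √1196 = 34.6 m/s

v = 34.6 m/s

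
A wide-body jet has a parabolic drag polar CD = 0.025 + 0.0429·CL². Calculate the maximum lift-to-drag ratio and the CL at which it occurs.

For CD = CD0 + K·CL², (L/D)max occurs at CL* = √(CD0/K) and equals 1/(2√(K·CD0)).
(L/D)max = 1/(2√(0.0429 × 0.025)) = 1/(2 × 0.03275) = 15.3
CL* = √(0.025/0.0429) = 0.763

(L/D)max = 15.3, at CL = 0.763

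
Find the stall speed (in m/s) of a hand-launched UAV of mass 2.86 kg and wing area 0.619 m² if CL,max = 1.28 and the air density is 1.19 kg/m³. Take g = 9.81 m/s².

Weight W = mg = 2.86 × 9.81 = 28.06 N.
From L = ½ρV²S·CL,max = W: V_stall = √(2W/(ρSCL,max)) = √(2·28.06/(1.19·0.619·1.28))
V_stall = √59.51 = 7.71 m/s

V_stall = 7.71 m/s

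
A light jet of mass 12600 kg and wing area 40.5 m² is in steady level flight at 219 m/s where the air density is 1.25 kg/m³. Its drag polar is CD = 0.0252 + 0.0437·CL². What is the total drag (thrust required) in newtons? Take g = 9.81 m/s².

D = 31100 N

In steady level flight, lift balances weight: W = mg = 12600 × 9.81 = 1.2361×10^5 N.
q = ½ρv² = ½ × 1.25 × 219² = 29980 Pa.
CL = 2W/(ρv²S) = 2×1.2361×10^5/(1.25×219²×40.5) = 0.1018.
CD = 0.0252 + 0.0437 × 0.1018² = 0.02565.
D = q·S·CD = 29980 × 40.5 × 0.02565 = 31140 N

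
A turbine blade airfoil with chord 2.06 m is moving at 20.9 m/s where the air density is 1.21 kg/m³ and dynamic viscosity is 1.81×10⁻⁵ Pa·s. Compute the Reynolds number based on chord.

Re = ρ·v·c/μ = 1.21 × 20.9 × 2.06 / (1.81×10⁻⁵) = 2.88×10^6

Re = 2.88×10^6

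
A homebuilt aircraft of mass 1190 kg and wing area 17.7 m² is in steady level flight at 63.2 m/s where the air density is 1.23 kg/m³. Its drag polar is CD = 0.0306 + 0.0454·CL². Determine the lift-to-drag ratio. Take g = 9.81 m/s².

L/D = 7.93

Weight W = mg = 1190 × 9.81 = 11674 N; in level flight L = W.
Dynamic pressure q = 0.5 × 1.23 × 63.2² = 2456 Pa.
Required CL = L/(qS) = 11674/(2456·17.7) = 0.2685.
CD = 0.0306 + 0.0454 × 0.2685² = 0.03387.
L/D = CL/CD = 0.2685 / 0.03387 = 7.93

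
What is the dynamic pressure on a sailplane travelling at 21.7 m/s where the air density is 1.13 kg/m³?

q = ½ρv² = ½ × 1.13 × 21.7² = 266 Pa

q = 266 Pa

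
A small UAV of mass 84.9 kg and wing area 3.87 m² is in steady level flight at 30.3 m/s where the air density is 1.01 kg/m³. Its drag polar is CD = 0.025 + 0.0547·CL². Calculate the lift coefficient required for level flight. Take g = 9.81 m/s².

CL = 0.464

In steady level flight, lift balances weight: W = mg = 84.9 × 9.81 = 832.87 N.
Dynamic pressure q = 0.5 × 1.01 × 30.3² = 463.6 Pa.
Required CL = L/(qS) = 832.87/(463.6·3.87) = 0.4642.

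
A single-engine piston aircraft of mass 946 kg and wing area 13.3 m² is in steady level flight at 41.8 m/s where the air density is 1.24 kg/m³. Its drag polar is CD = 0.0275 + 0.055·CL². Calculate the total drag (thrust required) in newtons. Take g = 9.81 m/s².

D = 725 N

In steady level flight, lift balances weight: W = mg = 946 × 9.81 = 9280.3 N.
q = ½ρv² = ½ × 1.24 × 41.8² = 1083 Pa.
CL = 2W/(ρv²S) = 2×9280.3/(1.24×41.8²×13.3) = 0.6441.
CD = 0.0275 + 0.055 × 0.6441² = 0.05032.
D = q·S·CD = 1083 × 13.3 × 0.05032 = 725 N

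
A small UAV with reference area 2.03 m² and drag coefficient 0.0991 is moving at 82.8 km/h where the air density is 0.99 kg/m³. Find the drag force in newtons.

Convert speed: v = 82.8 km/h ÷ 3.6 = 23 m/s.
D = ½ρv²S·CD = ½ × 0.99 × 23² × 2.03 × 0.0991 = 52.7 N

D = 52.7 N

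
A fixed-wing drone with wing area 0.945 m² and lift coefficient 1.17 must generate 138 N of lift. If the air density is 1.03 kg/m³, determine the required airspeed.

v = 15.6 m/s

L = ½ρv²S·CL ⇒ v = √(2L/(ρ·S·CL))
v = √(2 × 138 / (1.03 × 0.945 × 1.17)) = √242.4 = 15.6 m/s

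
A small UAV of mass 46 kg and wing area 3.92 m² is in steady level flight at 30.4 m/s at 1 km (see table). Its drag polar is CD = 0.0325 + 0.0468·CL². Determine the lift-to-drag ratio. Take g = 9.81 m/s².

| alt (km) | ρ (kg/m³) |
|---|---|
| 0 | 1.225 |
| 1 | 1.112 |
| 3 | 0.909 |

At 1 km, from the table: ρ = 1.112 kg/m³.
Weight W = mg = 46 × 9.81 = 451.26 N; in level flight L = W.
q = ½ρv² = ½ × 1.112 × 30.4² = 513.8 Pa.
CL = W/(q·S) = 451.26 / (513.8 × 3.92) = 0.224.
CD = 0.0325 + 0.0468 × 0.224² = 0.03485.
L/D = CL/CD = 0.224 / 0.03485 = 6.43

L/D = 6.43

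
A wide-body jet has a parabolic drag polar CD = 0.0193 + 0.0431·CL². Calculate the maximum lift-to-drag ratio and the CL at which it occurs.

For CD = CD0 + K·CL², (L/D)max occurs at CL* = √(CD0/K) and equals 1/(2√(K·CD0)).
(L/D)max = 1/(2√(0.0431 × 0.0193)) = 1/(2 × 0.02884) = 17.3
CL* = √(0.0193/0.0431) = 0.669

(L/D)max = 17.3, at CL = 0.669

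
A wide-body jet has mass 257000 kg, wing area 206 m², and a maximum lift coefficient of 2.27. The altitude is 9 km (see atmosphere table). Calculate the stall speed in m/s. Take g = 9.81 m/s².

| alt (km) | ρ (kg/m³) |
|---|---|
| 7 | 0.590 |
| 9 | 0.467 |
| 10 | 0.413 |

At 9 km, from the table: ρ = 0.467 kg/m³.
At stall, lift equals weight: L = W = m·g = 257000 × 9.81 = 2.521×10^6 N.
V_stall = √(2W/(ρ·S·CL,max)) = √(2 × 2.521×10^6 / (0.467 × 206 × 2.27))
V_stall = √23090 = 152 m/s

V_stall = 152 m/s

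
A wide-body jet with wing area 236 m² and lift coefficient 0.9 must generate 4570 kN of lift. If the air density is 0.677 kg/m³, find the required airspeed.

v = 252 m/s

L = ½ρv²S·CL ⇒ v = √(2L/(ρ·S·CL))
v = √(2 × 4.57×10^6 / (0.677 × 236 × 0.9)) = √63560 = 252 m/s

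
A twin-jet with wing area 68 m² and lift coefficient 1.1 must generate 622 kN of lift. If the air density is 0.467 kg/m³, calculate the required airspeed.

L = ½ρv²S·CL ⇒ v = √(2L/(ρ·S·CL))
v = √(2 × 6.22×10^5 / (0.467 × 68 × 1.1)) = √35610 = 189 m/s

v = 189 m/s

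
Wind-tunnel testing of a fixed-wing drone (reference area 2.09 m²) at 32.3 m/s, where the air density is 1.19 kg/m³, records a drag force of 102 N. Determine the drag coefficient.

CD = 0.0786

From D = ½ρv²S·CD, rearranging gives CD = 2D/(ρv²S).
CD = 2 × 102 / (1.19 × 32.3² × 2.09) = 0.0786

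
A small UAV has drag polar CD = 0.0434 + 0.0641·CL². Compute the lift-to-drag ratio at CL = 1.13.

CD = 0.0434 + 0.0641 × 1.13² = 0.1252
L/D = CL/CD = 1.13 / 0.1252 = 9.02

L/D = 9.02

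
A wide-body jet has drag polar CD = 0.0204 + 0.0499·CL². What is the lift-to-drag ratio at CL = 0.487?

L/D = 15.1

CD = 0.0204 + 0.0499 × 0.487² = 0.03223
L/D = CL/CD = 0.487 / 0.03223 = 15.1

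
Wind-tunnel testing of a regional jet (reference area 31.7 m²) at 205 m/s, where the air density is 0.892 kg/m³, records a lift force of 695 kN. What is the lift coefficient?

CL = 1.17

From L = ½ρv²S·CL, rearranging gives CL = 2L/(ρv²S).
CL = 2 × 6.95×10^5 / (0.892 × 205² × 31.7) = 1.17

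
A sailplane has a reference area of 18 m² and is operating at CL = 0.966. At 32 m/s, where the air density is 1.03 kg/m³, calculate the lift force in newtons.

Dynamic pressure q = ½ρv² = ½ × 1.03 × 32² = 527.4 Pa.
L = q·S·CL = 527.4 × 18 × 0.966 = 9170 N ≈ 9.17 kN

L = 9170 N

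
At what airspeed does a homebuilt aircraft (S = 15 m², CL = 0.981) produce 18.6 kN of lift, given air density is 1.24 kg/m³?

v = 45.2 m/s

L = ½ρv²S·CL ⇒ v = √(2L/(ρ·S·CL))
v = √(2 × 18600 / (1.24 × 15 × 0.981)) = √2039 = 45.2 m/s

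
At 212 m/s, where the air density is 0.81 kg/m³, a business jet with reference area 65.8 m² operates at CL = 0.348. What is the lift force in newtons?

L = 4.17×10^5 N

L = ½ρv²S·CL = ½ × 0.81 × 212² × 65.8 × 0.348 = 4.17×10^5 N ≈ 417 kN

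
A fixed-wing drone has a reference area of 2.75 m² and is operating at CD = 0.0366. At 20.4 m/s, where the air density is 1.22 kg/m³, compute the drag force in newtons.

D = ½ρv²S·CD = ½ × 1.22 × 20.4² × 2.75 × 0.0366 = 25.6 N

D = 25.6 N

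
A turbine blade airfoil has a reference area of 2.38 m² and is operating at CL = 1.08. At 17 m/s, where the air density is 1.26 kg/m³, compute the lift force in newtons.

L = 468 N

Dynamic pressure q = ½ρv² = ½ × 1.26 × 17² = 182.1 Pa.
L = q·S·CL = 182.1 × 2.38 × 1.08 = 468 N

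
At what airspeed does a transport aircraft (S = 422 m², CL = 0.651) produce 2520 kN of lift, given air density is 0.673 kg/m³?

v = 165 m/s

L = ½ρv²S·CL ⇒ v = √(2L/(ρ·S·CL))
v = √(2 × 2.52×10^6 / (0.673 × 422 × 0.651)) = √27260 = 165 m/s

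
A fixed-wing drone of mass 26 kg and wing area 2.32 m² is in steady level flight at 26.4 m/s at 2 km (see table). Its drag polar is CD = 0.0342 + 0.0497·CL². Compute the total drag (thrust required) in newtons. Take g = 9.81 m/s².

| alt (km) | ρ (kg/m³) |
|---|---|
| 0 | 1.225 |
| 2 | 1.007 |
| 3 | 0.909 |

At 2 km, from the table: ρ = 1.007 kg/m³.
In steady level flight, lift balances weight: W = mg = 26 × 9.81 = 255.06 N.
Dynamic pressure q = 0.5 × 1.007 × 26.4² = 350.9 Pa.
Required CL = L/(qS) = 255.06/(350.9·2.32) = 0.3133.
CD = 0.0342 + 0.0497 × 0.3133² = 0.03908.
D = q·S·CD = 350.9 × 2.32 × 0.03908 = 31.81 N

D = 31.8 N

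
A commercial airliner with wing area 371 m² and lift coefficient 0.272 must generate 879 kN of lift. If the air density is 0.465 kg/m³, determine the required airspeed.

v = 194 m/s

L = ½ρv²S·CL ⇒ v = √(2L/(ρ·S·CL))
v = √(2 × 8.79×10^5 / (0.465 × 371 × 0.272)) = √37460 = 194 m/s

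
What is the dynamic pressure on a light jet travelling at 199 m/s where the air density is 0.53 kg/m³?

q = ½ρv² = ½ × 0.53 × 199² = 10500 Pa

q = 10500 Pa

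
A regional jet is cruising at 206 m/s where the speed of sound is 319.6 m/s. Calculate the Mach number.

M = v/a = 206 / 319.6 = 0.645

M = 0.645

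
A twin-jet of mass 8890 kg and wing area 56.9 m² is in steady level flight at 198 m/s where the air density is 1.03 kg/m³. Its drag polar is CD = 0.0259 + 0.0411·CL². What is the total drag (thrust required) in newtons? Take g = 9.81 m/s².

Weight W = mg = 8890 × 9.81 = 87211 N; in level flight L = W.
q = ½ρv² = ½ × 1.03 × 198² = 20190 Pa.
Required CL = L/(qS) = 87211/(20190·56.9) = 0.07591.
CD = 0.0259 + 0.0411 × 0.07591² = 0.02614.
D = q·S·CD = 20190 × 56.9 × 0.02614 = 30030 N

D = 30000 N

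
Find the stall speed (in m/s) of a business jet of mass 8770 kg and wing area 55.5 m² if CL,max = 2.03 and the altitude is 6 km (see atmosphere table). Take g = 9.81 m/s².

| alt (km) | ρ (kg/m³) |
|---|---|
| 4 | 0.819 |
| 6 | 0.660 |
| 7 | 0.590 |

At 6 km, from the table: ρ = 0.660 kg/m³.
Stall occurs when L = W at CL,max. W = mg = 8770 × 9.81 = 86030 N.
From L = ½ρV²S·CL,max = W: V_stall = √(2W/(ρSCL,max)) = √(2·86030/(0.66·55.5·2.03))
V_stall = √2314 = 48.1 m/s

V_stall = 48.1 m/s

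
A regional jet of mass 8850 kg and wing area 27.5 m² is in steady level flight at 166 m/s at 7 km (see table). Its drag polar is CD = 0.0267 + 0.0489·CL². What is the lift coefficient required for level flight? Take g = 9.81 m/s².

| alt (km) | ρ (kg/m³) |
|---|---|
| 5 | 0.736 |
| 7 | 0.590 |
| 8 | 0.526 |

CL = 0.388

At 7 km, from the table: ρ = 0.590 kg/m³.
Level flight ⇒ L = W = m·g = 8850 × 9.81 = 86818 N.
Dynamic pressure q = 0.5 × 0.59 × 166² = 8129 Pa.
CL = 2W/(ρv²S) = 2×86818/(0.59×166²×27.5) = 0.3884.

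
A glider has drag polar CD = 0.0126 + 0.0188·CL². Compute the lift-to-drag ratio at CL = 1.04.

CD = 0.0126 + 0.0188 × 1.04² = 0.03293
L/D = CL/CD = 1.04 / 0.03293 = 31.6

L/D = 31.6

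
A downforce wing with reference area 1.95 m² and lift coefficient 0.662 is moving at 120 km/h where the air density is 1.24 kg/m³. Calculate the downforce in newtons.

L = 889 N

Convert speed: v = 120 km/h ÷ 3.6 = 33.33 m/s.
L = ½ρv²S·CL = ½ × 1.24 × 33.33² × 1.95 × 0.662 = 889 N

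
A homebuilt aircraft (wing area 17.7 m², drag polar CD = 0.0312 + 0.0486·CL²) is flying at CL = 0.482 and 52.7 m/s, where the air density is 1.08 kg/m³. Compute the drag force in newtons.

D = 1130 N

CD = 0.0312 + 0.0486 × 0.482² = 0.04249
D = ½ρv²S·CD = ½ × 1.08 × 52.7² × 17.7 × 0.04249 = 1130 N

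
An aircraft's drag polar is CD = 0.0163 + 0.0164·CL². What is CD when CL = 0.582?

CD = 0.0163 + 0.0164 × 0.582² = 0.0163 + 0.005555 = 0.0219

CD = 0.0219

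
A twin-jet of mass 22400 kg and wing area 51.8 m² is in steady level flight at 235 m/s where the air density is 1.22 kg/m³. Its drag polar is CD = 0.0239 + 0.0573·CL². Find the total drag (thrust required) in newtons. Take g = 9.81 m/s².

D = 43300 N

In steady level flight, lift balances weight: W = mg = 22400 × 9.81 = 2.1974×10^5 N.
q = ½ρv² = ½ × 1.22 × 235² = 33690 Pa.
CL = W/(q·S) = 2.1974×10^5 / (33690 × 51.8) = 0.1259.
CD = 0.0239 + 0.0573 × 0.1259² = 0.02481.
D = q·S·CD = 33690 × 51.8 × 0.02481 = 43290 N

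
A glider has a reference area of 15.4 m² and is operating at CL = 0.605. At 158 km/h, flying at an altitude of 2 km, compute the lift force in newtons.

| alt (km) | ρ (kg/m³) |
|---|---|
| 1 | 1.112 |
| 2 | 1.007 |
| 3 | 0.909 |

L = 9040 N

At 2 km, from the table: ρ = 1.007 kg/m³.
Convert speed: v = 158 km/h ÷ 3.6 = 43.89 m/s.
Dynamic pressure q = ½ρv² = ½ × 1.007 × 43.89² = 969.9 Pa.
L = q·S·CL = 969.9 × 15.4 × 0.605 = 9040 N ≈ 9.04 kN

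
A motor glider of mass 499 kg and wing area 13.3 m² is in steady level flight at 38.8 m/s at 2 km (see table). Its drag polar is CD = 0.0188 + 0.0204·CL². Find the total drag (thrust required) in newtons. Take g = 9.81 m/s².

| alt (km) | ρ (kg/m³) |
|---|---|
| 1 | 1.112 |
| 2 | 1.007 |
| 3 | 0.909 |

At 2 km, from the table: ρ = 1.007 kg/m³.
In steady level flight, lift balances weight: W = mg = 499 × 9.81 = 4895.2 N.
Dynamic pressure q = 0.5 × 1.007 × 38.8² = 758 Pa.
Required CL = L/(qS) = 4895.2/(758·13.3) = 0.4856.
CD = 0.0188 + 0.0204 × 0.4856² = 0.02361.
D = q·S·CD = 758 × 13.3 × 0.02361 = 238 N

D = 238 N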